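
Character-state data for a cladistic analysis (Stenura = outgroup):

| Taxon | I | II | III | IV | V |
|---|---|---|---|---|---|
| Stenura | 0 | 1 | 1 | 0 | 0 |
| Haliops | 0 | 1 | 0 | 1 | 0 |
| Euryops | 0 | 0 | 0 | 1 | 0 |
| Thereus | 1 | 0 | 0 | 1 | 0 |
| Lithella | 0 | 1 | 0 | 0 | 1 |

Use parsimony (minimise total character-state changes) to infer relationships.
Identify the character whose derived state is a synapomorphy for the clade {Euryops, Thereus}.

II

Character polarity is set by the outgroup: the derived state is whichever differs from the outgroup's state, so for II, III the derived state is '0', and for the remaining characters it is '1'.
I (derived state '1') is unique to Thereus (autapomorphy; uninformative for grouping).
Only Euryops and Thereus show the derived state '0' for II, supporting them as a clade.
III (derived state '0') is shared by all ingroup taxa — unites the whole ingroup.
IV (derived state '1') is shared by Euryops, Haliops, and Thereus — a synapomorphy uniting that clade.
V (derived state '1') is unique to Lithella (autapomorphy; uninformative for grouping).
Most parsimonious ingroup topology: ((Haliops,(Euryops,Thereus)),Lithella).
The clade {Euryops, Thereus} is supported by II: its derived state '0' occurs in exactly those taxa and in no other taxon (including the outgroup).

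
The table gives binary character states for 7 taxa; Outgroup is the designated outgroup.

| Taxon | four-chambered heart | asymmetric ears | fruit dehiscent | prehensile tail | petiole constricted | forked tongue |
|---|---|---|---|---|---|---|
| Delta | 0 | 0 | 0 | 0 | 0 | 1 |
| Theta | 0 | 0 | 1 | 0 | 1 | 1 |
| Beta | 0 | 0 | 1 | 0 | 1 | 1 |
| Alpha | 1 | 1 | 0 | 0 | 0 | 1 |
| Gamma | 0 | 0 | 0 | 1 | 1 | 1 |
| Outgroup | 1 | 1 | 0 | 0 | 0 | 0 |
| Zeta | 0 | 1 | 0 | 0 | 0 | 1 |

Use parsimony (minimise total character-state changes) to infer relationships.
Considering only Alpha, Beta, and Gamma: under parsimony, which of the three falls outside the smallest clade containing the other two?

Alpha

Character polarity is set by the outgroup: the derived state is whichever differs from the outgroup's state, so for four-chambered heart, asymmetric ears the derived state is '0', and for the remaining characters it is '1'.
Only Beta, Delta, Gamma, Theta, and Zeta show the derived state '0' for four-chambered heart, supporting them as a clade.
Only Beta, Delta, Gamma, and Theta show the derived state '0' for asymmetric ears, supporting them as a clade.
fruit dehiscent (derived state '1') is shared by Beta and Theta — a synapomorphy uniting that clade.
prehensile tail (derived state '1') is unique to Gamma (autapomorphy; uninformative for grouping).
petiole constricted: derived state '1' in Beta, Gamma, and Theta only — synapomorphy for {Beta, Gamma, Theta}.
forked tongue (derived state '1') is shared by all ingroup taxa — unites the whole ingroup.
Most parsimonious ingroup topology: ((((Gamma,(Theta,Beta)),Delta),Zeta),Alpha).
Beta and Gamma share a more recent common ancestor with each other than either does with Alpha, so Alpha is the least closely related of the three.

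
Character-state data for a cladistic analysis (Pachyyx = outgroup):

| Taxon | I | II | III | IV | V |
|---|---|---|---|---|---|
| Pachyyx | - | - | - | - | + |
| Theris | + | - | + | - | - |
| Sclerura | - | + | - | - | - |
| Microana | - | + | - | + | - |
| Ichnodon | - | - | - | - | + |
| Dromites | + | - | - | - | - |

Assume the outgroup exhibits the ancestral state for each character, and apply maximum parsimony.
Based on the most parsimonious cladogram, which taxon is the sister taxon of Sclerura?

Character polarity is set by the outgroup: the derived state is whichever differs from the outgroup's state, so for V the derived state is '-', and for the remaining characters it is '+'.
Only Dromites and Theris show the derived state '+' for I, supporting them as a clade.
II: derived state '+' in Microana and Sclerura only — synapomorphy for {Microana, Sclerura}.
III: derived state '+' in Theris only — an autapomorphy, so it tells us nothing about relationships among taxa.
IV: derived state '+' in Microana only — an autapomorphy, so it tells us nothing about relationships among taxa.
Only Dromites, Microana, Sclerura, and Theris show the derived state '-' for V, supporting them as a clade.
Most parsimonious ingroup topology: (((Theris,Dromites),(Sclerura,Microana)),Ichnodon).
Sclerura and Microana form a cherry on this tree, so they are sister taxa.

Microana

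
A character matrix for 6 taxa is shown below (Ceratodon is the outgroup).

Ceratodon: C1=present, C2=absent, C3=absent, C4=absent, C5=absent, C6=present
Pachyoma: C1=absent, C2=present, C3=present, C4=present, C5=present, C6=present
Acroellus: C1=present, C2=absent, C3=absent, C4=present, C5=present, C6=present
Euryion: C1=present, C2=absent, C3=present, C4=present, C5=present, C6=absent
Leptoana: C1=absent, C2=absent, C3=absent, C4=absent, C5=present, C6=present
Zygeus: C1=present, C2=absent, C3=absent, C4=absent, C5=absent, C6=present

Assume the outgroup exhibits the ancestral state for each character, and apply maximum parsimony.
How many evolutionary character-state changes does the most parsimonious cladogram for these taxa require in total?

7

Character polarity is set by the outgroup: the derived state is whichever differs from the outgroup's state, so for C1, C6 the derived state is 'absent', and for the remaining characters it is 'present'.
C1 (state 'absent') occurs in Leptoana and Pachyoma but conflicts with the nesting implied by the other characters — most parsimoniously interpreted as homoplasy.
C2: derived state 'present' in Pachyoma only — an autapomorphy, so it tells us nothing about relationships among taxa.
Only Euryion and Pachyoma show the derived state 'present' for C3, supporting them as a clade.
C4: derived state 'present' in Acroellus, Euryion, and Pachyoma only — synapomorphy for {Acroellus, Euryion, Pachyoma}.
Only Acroellus, Euryion, Leptoana, and Pachyoma show the derived state 'present' for C5, supporting them as a clade.
C6 (derived state 'absent') is unique to Euryion (autapomorphy; uninformative for grouping).
Most parsimonious ingroup topology: ((((Pachyoma,Euryion),Acroellus),Leptoana),Zygeus).
Changes per character on this tree: C1: 2; C2: 1; C3: 1; C4: 1; C5: 1; C6: 1.
Total = 7.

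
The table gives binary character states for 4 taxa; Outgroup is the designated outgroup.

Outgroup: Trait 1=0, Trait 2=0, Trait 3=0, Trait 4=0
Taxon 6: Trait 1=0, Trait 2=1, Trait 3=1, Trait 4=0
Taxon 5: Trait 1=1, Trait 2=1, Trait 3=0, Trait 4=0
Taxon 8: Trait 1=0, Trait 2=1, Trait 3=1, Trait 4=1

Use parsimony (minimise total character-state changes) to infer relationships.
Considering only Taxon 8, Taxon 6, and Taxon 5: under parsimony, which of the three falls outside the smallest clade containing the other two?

The outgroup has state '0' for every character, so '1' is the derived state throughout.
Trait 1: derived state '1' in Taxon 5 only — an autapomorphy, so it tells us nothing about relationships among taxa.
All ingroup taxa share the derived state '1' for Trait 2; it defines the ingroup but does not resolve relationships within it.
Trait 3: derived state '1' in Taxon 6 and Taxon 8 only — synapomorphy for {Taxon 6, Taxon 8}.
Trait 4 (derived state '1') is unique to Taxon 8 (autapomorphy; uninformative for grouping).
Most parsimonious ingroup topology: ((Taxon 6,Taxon 8),Taxon 5).
Taxon 6 and Taxon 8 share a more recent common ancestor with each other than either does with Taxon 5, so Taxon 5 is the least closely related of the three.

Taxon 5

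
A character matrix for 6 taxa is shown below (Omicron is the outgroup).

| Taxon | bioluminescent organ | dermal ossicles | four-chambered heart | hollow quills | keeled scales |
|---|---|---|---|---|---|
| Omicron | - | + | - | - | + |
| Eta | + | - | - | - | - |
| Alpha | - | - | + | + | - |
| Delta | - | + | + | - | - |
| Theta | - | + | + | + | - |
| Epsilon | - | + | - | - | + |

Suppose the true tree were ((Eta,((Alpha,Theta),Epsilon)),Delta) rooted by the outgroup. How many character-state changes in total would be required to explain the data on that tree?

Map each character onto ((Eta,((Alpha,Theta),Epsilon)),Delta) (rooted by Omicron) and count the minimum state changes it requires (Fitch parsimony):
bioluminescent organ: 1; dermal ossicles: 2; four-chambered heart: 2; hollow quills: 1; keeled scales: 2.
Total tree length = 8.

8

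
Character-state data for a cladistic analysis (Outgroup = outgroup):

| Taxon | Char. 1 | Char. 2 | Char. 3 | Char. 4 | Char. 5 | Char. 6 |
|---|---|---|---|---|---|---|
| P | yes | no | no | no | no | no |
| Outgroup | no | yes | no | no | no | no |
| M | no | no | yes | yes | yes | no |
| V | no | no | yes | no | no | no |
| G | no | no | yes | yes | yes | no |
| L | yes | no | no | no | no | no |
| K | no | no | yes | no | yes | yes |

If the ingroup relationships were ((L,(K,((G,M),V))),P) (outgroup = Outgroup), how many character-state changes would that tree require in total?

8

Map each character onto ((L,(K,((G,M),V))),P) (rooted by Outgroup) and count the minimum state changes it requires (Fitch parsimony):
Char. 1: 2; Char. 2: 1; Char. 3: 1; Char. 4: 1; Char. 5: 2; Char. 6: 1.
Total tree length = 8.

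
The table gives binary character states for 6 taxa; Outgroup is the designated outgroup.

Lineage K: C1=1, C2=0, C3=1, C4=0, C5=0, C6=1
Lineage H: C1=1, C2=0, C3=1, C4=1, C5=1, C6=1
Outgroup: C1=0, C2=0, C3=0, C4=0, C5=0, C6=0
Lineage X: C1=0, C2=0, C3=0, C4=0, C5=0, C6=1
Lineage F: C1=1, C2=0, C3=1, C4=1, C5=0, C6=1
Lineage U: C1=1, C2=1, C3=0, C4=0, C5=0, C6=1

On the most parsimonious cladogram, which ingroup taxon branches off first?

Lineage X

The outgroup has state '0' for every character, so '1' is the derived state throughout.
C1: derived state '1' in Lineage F, Lineage H, Lineage K, and Lineage U only — synapomorphy for {Lineage F, Lineage H, Lineage K, Lineage U}.
C2 (derived state '1') is unique to Lineage U (autapomorphy; uninformative for grouping).
Only Lineage F, Lineage H, and Lineage K show the derived state '1' for C3, supporting them as a clade.
Only Lineage F and Lineage H show the derived state '1' for C4, supporting them as a clade.
C5: derived state '1' in Lineage H only — an autapomorphy, so it tells us nothing about relationships among taxa.
C6 (derived state '1') is shared by all ingroup taxa — unites the whole ingroup.
Most parsimonious ingroup topology: ((((Lineage F,Lineage H),Lineage K),Lineage U),Lineage X).
Lineage X is sister to the clade containing all other ingroup taxa, so it is the earliest-diverging (most basal) ingroup lineage.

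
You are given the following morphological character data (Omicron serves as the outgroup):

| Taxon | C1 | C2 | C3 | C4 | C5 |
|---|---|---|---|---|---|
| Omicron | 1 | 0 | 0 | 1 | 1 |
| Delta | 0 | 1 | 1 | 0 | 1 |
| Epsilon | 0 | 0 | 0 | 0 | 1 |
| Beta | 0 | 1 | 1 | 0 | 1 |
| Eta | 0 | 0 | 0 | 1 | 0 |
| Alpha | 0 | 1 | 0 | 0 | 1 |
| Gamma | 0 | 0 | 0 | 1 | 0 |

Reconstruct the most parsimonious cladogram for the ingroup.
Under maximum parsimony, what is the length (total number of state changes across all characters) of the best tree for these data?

5

Character polarity is set by the outgroup: the derived state is whichever differs from the outgroup's state, so for C1, C4, C5 the derived state is '0', and for the remaining characters it is '1'.
All ingroup taxa share the derived state '0' for C1; it defines the ingroup but does not resolve relationships within it.
C2 (derived state '1') is shared by Alpha, Beta, and Delta — a synapomorphy uniting that clade.
C3: derived state '1' in Beta and Delta only — synapomorphy for {Beta, Delta}.
Only Alpha, Beta, Delta, and Epsilon show the derived state '0' for C4, supporting them as a clade.
Only Eta and Gamma show the derived state '0' for C5, supporting them as a clade.
Most parsimonious ingroup topology: ((((Delta,Beta),Alpha),Epsilon),(Eta,Gamma)).
Changes per character on this tree: C1: 1; C2: 1; C3: 1; C4: 1; C5: 1.
Total = 5.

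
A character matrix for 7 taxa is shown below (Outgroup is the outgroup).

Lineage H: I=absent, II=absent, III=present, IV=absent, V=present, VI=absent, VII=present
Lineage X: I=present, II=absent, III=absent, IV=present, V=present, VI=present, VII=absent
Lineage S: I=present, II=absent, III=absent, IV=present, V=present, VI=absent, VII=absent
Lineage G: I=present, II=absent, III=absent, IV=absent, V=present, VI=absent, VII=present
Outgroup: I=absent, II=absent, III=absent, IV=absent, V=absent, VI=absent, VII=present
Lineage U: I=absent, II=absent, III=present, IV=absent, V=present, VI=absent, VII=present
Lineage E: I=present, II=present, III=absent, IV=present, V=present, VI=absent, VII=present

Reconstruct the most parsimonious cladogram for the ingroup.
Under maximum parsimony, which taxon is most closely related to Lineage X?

Character polarity is set by the outgroup: the derived state is whichever differs from the outgroup's state, so for VII the derived state is 'absent', and for the remaining characters it is 'present'.
I (derived state 'present') is shared by Lineage E, Lineage G, Lineage S, and Lineage X — a synapomorphy uniting that clade.
II: derived state 'present' in Lineage E only — an autapomorphy, so it tells us nothing about relationships among taxa.
III: derived state 'present' in Lineage H and Lineage U only — synapomorphy for {Lineage H, Lineage U}.
Only Lineage E, Lineage S, and Lineage X show the derived state 'present' for IV, supporting them as a clade.
V (derived state 'present') is shared by all ingroup taxa — unites the whole ingroup.
VI: derived state 'present' in Lineage X only — an autapomorphy, so it tells us nothing about relationships among taxa.
VII (derived state 'absent') is shared by Lineage S and Lineage X — a synapomorphy uniting that clade.
Most parsimonious ingroup topology: ((((Lineage X,Lineage S),Lineage E),Lineage G),(Lineage U,Lineage H)).
Lineage X and Lineage S form a cherry on this tree, so they are sister taxa.

Lineage S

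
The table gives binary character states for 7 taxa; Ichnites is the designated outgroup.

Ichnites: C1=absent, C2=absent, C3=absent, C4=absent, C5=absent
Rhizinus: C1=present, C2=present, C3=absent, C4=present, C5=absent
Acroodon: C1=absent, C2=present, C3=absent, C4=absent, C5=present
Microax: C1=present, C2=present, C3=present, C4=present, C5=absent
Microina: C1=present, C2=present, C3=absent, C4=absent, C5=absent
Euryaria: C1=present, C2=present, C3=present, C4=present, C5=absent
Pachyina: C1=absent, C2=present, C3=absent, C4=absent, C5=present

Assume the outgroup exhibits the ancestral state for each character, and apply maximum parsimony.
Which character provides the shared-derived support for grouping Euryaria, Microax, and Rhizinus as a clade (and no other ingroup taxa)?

C4

The outgroup has state 'absent' for every character, so 'present' is the derived state throughout.
Only Euryaria, Microax, Microina, and Rhizinus show the derived state 'present' for C1, supporting them as a clade.
All ingroup taxa share the derived state 'present' for C2; it defines the ingroup but does not resolve relationships within it.
C3 (derived state 'present') is shared by Euryaria and Microax — a synapomorphy uniting that clade.
Only Euryaria, Microax, and Rhizinus show the derived state 'present' for C4, supporting them as a clade.
C5: derived state 'present' in Acroodon and Pachyina only — synapomorphy for {Acroodon, Pachyina}.
Most parsimonious ingroup topology: (((Rhizinus,(Microax,Euryaria)),Microina),(Acroodon,Pachyina)).
The clade {Euryaria, Microax, Rhizinus} is supported by C4: its derived state 'present' occurs in exactly those taxa and in no other taxon (including the outgroup).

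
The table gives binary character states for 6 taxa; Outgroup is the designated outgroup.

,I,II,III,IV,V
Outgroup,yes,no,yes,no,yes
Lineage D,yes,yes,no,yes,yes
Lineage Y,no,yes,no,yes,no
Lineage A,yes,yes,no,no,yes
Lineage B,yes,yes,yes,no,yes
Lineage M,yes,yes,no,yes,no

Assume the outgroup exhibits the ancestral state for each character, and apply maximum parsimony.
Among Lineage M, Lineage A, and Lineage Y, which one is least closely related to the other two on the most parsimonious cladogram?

Character polarity is set by the outgroup: the derived state is whichever differs from the outgroup's state, so for I, III, V the derived state is 'no', and for the remaining characters it is 'yes'.
I: derived state 'no' in Lineage Y only — an autapomorphy, so it tells us nothing about relationships among taxa.
All ingroup taxa share the derived state 'yes' for II; it defines the ingroup but does not resolve relationships within it.
III (derived state 'no') is shared by Lineage A, Lineage D, Lineage M, and Lineage Y — a synapomorphy uniting that clade.
IV: derived state 'yes' in Lineage D, Lineage M, and Lineage Y only — synapomorphy for {Lineage D, Lineage M, Lineage Y}.
V (derived state 'no') is shared by Lineage M and Lineage Y — a synapomorphy uniting that clade.
Most parsimonious ingroup topology: (((Lineage D,(Lineage Y,Lineage M)),Lineage A),Lineage B).
Lineage M and Lineage Y share a more recent common ancestor with each other than either does with Lineage A, so Lineage A is the least closely related of the three.

Lineage A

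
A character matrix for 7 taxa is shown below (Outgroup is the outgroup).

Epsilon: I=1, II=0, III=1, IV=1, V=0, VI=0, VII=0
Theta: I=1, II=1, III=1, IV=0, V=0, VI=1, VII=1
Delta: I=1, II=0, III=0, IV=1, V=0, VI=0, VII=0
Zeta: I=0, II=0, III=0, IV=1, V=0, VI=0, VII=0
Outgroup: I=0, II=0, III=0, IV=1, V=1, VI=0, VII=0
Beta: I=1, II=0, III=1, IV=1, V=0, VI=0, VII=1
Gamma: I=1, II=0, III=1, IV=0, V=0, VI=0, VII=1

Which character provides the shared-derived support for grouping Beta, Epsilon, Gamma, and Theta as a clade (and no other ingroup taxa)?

III

Character polarity is set by the outgroup: the derived state is whichever differs from the outgroup's state, so for IV, V the derived state is '0', and for the remaining characters it is '1'.
I (derived state '1') is shared by Beta, Delta, Epsilon, Gamma, and Theta — a synapomorphy uniting that clade.
II: derived state '1' in Theta only — an autapomorphy, so it tells us nothing about relationships among taxa.
Only Beta, Epsilon, Gamma, and Theta show the derived state '1' for III, supporting them as a clade.
IV: derived state '0' in Gamma and Theta only — synapomorphy for {Gamma, Theta}.
All ingroup taxa share the derived state '0' for V; it defines the ingroup but does not resolve relationships within it.
VI (derived state '1') is unique to Theta (autapomorphy; uninformative for grouping).
VII (derived state '1') is shared by Beta, Gamma, and Theta — a synapomorphy uniting that clade.
Most parsimonious ingroup topology: ((((Beta,(Gamma,Theta)),Epsilon),Delta),Zeta).
The clade {Beta, Epsilon, Gamma, Theta} is supported by III: its derived state '1' occurs in exactly those taxa and in no other taxon (including the outgroup).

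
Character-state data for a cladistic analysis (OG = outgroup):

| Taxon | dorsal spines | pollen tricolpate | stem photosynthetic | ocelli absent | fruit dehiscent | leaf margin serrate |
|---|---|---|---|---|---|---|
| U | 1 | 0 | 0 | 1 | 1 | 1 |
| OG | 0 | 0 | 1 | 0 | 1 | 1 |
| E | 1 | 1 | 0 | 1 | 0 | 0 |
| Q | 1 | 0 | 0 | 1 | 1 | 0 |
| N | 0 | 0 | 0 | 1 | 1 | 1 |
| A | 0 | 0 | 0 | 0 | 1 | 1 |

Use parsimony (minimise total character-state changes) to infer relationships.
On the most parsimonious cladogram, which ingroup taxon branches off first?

A

Character polarity is set by the outgroup: the derived state is whichever differs from the outgroup's state, so for stem photosynthetic, fruit dehiscent, leaf margin serrate the derived state is '0', and for the remaining characters it is '1'.
dorsal spines: derived state '1' in E, Q, and U only — synapomorphy for {E, Q, U}.
pollen tricolpate (derived state '1') is unique to E (autapomorphy; uninformative for grouping).
stem photosynthetic (derived state '0') is shared by all ingroup taxa — unites the whole ingroup.
Only E, N, Q, and U show the derived state '1' for ocelli absent, supporting them as a clade.
fruit dehiscent: derived state '0' in E only — an autapomorphy, so it tells us nothing about relationships among taxa.
Only E and Q show the derived state '0' for leaf margin serrate, supporting them as a clade.
Most parsimonious ingroup topology: ((((E,Q),U),N),A).
A is sister to the clade containing all other ingroup taxa, so it is the earliest-diverging (most basal) ingroup lineage.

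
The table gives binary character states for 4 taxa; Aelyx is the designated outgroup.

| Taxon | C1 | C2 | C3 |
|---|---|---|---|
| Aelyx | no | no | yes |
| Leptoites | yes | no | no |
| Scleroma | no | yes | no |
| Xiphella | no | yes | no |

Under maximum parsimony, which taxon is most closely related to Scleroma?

Character polarity is set by the outgroup: the derived state is whichever differs from the outgroup's state, so for C3 the derived state is 'no', and for the remaining characters it is 'yes'.
C1: derived state 'yes' in Leptoites only — an autapomorphy, so it tells us nothing about relationships among taxa.
C2: derived state 'yes' in Scleroma and Xiphella only — synapomorphy for {Scleroma, Xiphella}.
C3 (derived state 'no') is shared by all ingroup taxa — unites the whole ingroup.
Most parsimonious ingroup topology: ((Scleroma,Xiphella),Leptoites).
Scleroma and Xiphella form a cherry on this tree, so they are sister taxa.

Xiphella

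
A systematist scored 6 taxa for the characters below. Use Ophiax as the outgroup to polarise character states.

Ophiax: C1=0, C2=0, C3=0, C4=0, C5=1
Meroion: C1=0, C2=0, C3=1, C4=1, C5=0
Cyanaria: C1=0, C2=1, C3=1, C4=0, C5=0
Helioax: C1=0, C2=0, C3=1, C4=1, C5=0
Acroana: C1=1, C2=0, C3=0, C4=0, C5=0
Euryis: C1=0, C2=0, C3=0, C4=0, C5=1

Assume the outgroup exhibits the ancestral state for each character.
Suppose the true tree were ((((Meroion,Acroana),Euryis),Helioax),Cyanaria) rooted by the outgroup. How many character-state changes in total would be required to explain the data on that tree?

Map each character onto ((((Meroion,Acroana),Euryis),Helioax),Cyanaria) (rooted by Ophiax) and count the minimum state changes it requires (Fitch parsimony):
C1: 1; C2: 1; C3: 3; C4: 2; C5: 2.
Total tree length = 9.

9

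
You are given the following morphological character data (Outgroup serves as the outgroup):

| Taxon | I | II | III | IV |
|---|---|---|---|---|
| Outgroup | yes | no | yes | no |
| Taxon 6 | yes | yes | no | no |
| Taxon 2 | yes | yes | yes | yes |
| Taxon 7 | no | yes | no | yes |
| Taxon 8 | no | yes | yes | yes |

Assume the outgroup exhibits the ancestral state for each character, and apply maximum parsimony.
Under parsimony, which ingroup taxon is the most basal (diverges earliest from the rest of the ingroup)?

Character polarity is set by the outgroup: the derived state is whichever differs from the outgroup's state, so for I, III the derived state is 'no', and for the remaining characters it is 'yes'.
I: derived state 'no' in Taxon 7 and Taxon 8 only — synapomorphy for {Taxon 7, Taxon 8}.
All ingroup taxa share the derived state 'yes' for II; it defines the ingroup but does not resolve relationships within it.
III groups Taxon 6 and Taxon 7, which is incompatible with the clades supported by the remaining characters; treating it as convergent (homoplasy) costs fewer steps than any alternative tree.
IV (derived state 'yes') is shared by Taxon 2, Taxon 7, and Taxon 8 — a synapomorphy uniting that clade.
Most parsimonious ingroup topology: (Taxon 6,(Taxon 2,(Taxon 7,Taxon 8))).
Taxon 6 is sister to the clade containing all other ingroup taxa, so it is the earliest-diverging (most basal) ingroup lineage.

Taxon 6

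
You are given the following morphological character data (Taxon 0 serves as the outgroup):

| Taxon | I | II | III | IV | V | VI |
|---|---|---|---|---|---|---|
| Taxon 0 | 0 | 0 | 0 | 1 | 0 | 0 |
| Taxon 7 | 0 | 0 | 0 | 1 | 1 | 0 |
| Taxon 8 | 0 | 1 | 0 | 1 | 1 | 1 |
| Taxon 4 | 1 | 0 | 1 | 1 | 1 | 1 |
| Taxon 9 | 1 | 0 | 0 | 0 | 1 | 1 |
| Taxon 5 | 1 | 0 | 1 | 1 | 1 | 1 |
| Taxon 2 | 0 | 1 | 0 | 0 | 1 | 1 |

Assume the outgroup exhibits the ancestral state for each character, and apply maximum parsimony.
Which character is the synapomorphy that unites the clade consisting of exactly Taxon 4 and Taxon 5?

Character polarity is set by the outgroup: the derived state is whichever differs from the outgroup's state, so for IV the derived state is '0', and for the remaining characters it is '1'.
I: derived state '1' in Taxon 4, Taxon 5, and Taxon 9 only — synapomorphy for {Taxon 4, Taxon 5, Taxon 9}.
II (derived state '1') is shared by Taxon 2 and Taxon 8 — a synapomorphy uniting that clade.
III (derived state '1') is shared by Taxon 4 and Taxon 5 — a synapomorphy uniting that clade.
IV (state '0') occurs in Taxon 2 and Taxon 9 but conflicts with the nesting implied by the other characters — most parsimoniously interpreted as homoplasy.
All ingroup taxa share the derived state '1' for V; it defines the ingroup but does not resolve relationships within it.
VI (derived state '1') is shared by Taxon 2, Taxon 4, Taxon 5, Taxon 8, and Taxon 9 — a synapomorphy uniting that clade.
Most parsimonious ingroup topology: (Taxon 7,((Taxon 8,Taxon 2),((Taxon 4,Taxon 5),Taxon 9))).
The clade {Taxon 4, Taxon 5} is supported by III: its derived state '1' occurs in exactly those taxa and in no other taxon (including the outgroup).

III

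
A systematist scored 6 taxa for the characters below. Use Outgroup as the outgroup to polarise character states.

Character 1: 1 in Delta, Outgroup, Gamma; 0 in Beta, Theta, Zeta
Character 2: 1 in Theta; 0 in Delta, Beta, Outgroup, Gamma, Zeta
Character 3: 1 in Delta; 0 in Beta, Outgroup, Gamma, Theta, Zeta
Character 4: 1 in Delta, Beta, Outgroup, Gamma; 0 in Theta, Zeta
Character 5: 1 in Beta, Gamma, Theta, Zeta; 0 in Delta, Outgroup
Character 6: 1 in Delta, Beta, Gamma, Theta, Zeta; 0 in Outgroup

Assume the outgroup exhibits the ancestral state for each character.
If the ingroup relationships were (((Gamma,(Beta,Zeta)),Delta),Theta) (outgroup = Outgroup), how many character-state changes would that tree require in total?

9

Map each character onto (((Gamma,(Beta,Zeta)),Delta),Theta) (rooted by Outgroup) and count the minimum state changes it requires (Fitch parsimony):
Character 1: 2; Character 2: 1; Character 3: 1; Character 4: 2; Character 5: 2; Character 6: 1.
Total tree length = 9.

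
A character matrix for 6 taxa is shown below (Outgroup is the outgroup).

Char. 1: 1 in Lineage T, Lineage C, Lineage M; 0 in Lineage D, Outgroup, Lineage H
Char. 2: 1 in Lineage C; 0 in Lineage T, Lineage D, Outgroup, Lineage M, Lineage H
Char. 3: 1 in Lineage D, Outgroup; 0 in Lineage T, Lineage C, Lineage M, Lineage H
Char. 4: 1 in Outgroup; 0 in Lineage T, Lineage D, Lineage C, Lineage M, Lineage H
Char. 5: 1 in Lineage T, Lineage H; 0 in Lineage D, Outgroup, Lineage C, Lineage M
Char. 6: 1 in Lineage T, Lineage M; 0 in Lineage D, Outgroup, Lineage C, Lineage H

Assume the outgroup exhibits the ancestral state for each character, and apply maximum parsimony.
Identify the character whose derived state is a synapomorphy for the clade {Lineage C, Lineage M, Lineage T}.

Character polarity is set by the outgroup: the derived state is whichever differs from the outgroup's state, so for Char. 3, Char. 4 the derived state is '0', and for the remaining characters it is '1'.
Char. 1 (derived state '1') is shared by Lineage C, Lineage M, and Lineage T — a synapomorphy uniting that clade.
Char. 2: derived state '1' in Lineage C only — an autapomorphy, so it tells us nothing about relationships among taxa.
Char. 3: derived state '0' in Lineage C, Lineage H, Lineage M, and Lineage T only — synapomorphy for {Lineage C, Lineage H, Lineage M, Lineage T}.
Char. 4 (derived state '0') is shared by all ingroup taxa — unites the whole ingroup.
Char. 5 (state '1') occurs in Lineage H and Lineage T but conflicts with the nesting implied by the other characters — most parsimoniously interpreted as homoplasy.
Char. 6: derived state '1' in Lineage M and Lineage T only — synapomorphy for {Lineage M, Lineage T}.
Most parsimonious ingroup topology: ((((Lineage T,Lineage M),Lineage C),Lineage H),Lineage D).
The clade {Lineage C, Lineage M, Lineage T} is supported by Char. 1: its derived state '1' occurs in exactly those taxa and in no other taxon (including the outgroup).

Char. 1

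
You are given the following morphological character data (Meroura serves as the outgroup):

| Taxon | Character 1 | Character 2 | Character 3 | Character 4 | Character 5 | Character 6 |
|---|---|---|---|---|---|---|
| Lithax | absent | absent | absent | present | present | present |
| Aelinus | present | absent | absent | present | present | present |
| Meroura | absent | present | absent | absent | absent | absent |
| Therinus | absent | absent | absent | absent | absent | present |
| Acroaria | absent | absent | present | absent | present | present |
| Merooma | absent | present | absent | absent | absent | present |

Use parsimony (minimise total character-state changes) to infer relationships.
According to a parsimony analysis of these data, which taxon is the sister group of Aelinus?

Character polarity is set by the outgroup: the derived state is whichever differs from the outgroup's state, so for Character 2 the derived state is 'absent', and for the remaining characters it is 'present'.
Character 1: derived state 'present' in Aelinus only — an autapomorphy, so it tells us nothing about relationships among taxa.
Character 2: derived state 'absent' in Acroaria, Aelinus, Lithax, and Therinus only — synapomorphy for {Acroaria, Aelinus, Lithax, Therinus}.
Character 3 (derived state 'present') is unique to Acroaria (autapomorphy; uninformative for grouping).
Only Aelinus and Lithax show the derived state 'present' for Character 4, supporting them as a clade.
Only Acroaria, Aelinus, and Lithax show the derived state 'present' for Character 5, supporting them as a clade.
All ingroup taxa share the derived state 'present' for Character 6; it defines the ingroup but does not resolve relationships within it.
Most parsimonious ingroup topology: (((Acroaria,(Aelinus,Lithax)),Therinus),Merooma).
Aelinus and Lithax form a cherry on this tree, so they are sister taxa.

Lithax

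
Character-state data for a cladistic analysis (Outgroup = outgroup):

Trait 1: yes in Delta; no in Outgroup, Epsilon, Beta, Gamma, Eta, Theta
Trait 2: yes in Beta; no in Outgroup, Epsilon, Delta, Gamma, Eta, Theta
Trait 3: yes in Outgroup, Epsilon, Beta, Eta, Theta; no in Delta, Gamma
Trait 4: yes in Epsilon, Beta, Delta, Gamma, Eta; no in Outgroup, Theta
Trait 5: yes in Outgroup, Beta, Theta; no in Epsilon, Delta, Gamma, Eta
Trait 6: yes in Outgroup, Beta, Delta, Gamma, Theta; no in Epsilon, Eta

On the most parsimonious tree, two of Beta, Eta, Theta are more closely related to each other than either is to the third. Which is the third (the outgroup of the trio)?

Character polarity is set by the outgroup: the derived state is whichever differs from the outgroup's state, so for Trait 3, Trait 5, Trait 6 the derived state is 'no', and for the remaining characters it is 'yes'.
Trait 1: derived state 'yes' in Delta only — an autapomorphy, so it tells us nothing about relationships among taxa.
Trait 2: derived state 'yes' in Beta only — an autapomorphy, so it tells us nothing about relationships among taxa.
Trait 3 (derived state 'no') is shared by Delta and Gamma — a synapomorphy uniting that clade.
Trait 4: derived state 'yes' in Beta, Delta, Epsilon, Eta, and Gamma only — synapomorphy for {Beta, Delta, Epsilon, Eta, Gamma}.
Only Delta, Epsilon, Eta, and Gamma show the derived state 'no' for Trait 5, supporting them as a clade.
Trait 6: derived state 'no' in Epsilon and Eta only — synapomorphy for {Epsilon, Eta}.
Most parsimonious ingroup topology: ((((Epsilon,Eta),(Delta,Gamma)),Beta),Theta).
Beta and Eta share a more recent common ancestor with each other than either does with Theta, so Theta is the least closely related of the three.

Theta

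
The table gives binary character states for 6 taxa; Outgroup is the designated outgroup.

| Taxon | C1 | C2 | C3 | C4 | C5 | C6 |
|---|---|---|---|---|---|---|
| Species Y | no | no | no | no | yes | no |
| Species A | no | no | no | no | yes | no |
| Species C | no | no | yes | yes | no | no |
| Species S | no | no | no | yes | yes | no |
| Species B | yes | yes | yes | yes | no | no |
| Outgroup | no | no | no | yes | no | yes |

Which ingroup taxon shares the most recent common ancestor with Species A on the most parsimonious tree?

Species Y

Character polarity is set by the outgroup: the derived state is whichever differs from the outgroup's state, so for C4, C6 the derived state is 'no', and for the remaining characters it is 'yes'.
C1: derived state 'yes' in Species B only — an autapomorphy, so it tells us nothing about relationships among taxa.
C2: derived state 'yes' in Species B only — an autapomorphy, so it tells us nothing about relationships among taxa.
C3: derived state 'yes' in Species B and Species C only — synapomorphy for {Species B, Species C}.
C4 (derived state 'no') is shared by Species A and Species Y — a synapomorphy uniting that clade.
Only Species A, Species S, and Species Y show the derived state 'yes' for C5, supporting them as a clade.
C6 (derived state 'no') is shared by all ingroup taxa — unites the whole ingroup.
Most parsimonious ingroup topology: (((Species A,Species Y),Species S),(Species B,Species C)).
Species A and Species Y form a cherry on this tree, so they are sister taxa.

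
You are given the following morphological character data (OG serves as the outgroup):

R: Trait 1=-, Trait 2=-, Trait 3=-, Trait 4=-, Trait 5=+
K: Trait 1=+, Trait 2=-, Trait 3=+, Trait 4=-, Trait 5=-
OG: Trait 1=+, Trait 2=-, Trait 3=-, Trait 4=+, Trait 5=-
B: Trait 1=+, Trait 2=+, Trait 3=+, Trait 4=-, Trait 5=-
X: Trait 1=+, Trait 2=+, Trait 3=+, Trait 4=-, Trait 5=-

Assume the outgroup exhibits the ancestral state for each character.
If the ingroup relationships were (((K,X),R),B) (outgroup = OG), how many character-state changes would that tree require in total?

Map each character onto (((K,X),R),B) (rooted by OG) and count the minimum state changes it requires (Fitch parsimony):
Trait 1: 1; Trait 2: 2; Trait 3: 2; Trait 4: 1; Trait 5: 1.
Total tree length = 7.

7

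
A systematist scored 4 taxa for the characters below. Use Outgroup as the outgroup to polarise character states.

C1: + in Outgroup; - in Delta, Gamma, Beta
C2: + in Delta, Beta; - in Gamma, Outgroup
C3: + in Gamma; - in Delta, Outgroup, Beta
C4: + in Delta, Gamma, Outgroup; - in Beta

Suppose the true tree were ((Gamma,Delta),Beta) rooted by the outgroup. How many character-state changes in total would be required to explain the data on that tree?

5

Map each character onto ((Gamma,Delta),Beta) (rooted by Outgroup) and count the minimum state changes it requires (Fitch parsimony):
C1: 1; C2: 2; C3: 1; C4: 1.
Total tree length = 5.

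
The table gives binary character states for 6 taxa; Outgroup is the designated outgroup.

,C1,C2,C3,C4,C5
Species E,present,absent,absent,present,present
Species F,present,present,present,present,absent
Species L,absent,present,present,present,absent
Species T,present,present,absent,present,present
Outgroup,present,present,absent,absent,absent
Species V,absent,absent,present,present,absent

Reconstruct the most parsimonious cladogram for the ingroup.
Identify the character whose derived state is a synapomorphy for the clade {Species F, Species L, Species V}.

Character polarity is set by the outgroup: the derived state is whichever differs from the outgroup's state, so for C1, C2 the derived state is 'absent', and for the remaining characters it is 'present'.
Only Species L and Species V show the derived state 'absent' for C1, supporting them as a clade.
C2 (state 'absent') occurs in Species E and Species V but conflicts with the nesting implied by the other characters — most parsimoniously interpreted as homoplasy.
Only Species F, Species L, and Species V show the derived state 'present' for C3, supporting them as a clade.
All ingroup taxa share the derived state 'present' for C4; it defines the ingroup but does not resolve relationships within it.
C5 (derived state 'present') is shared by Species E and Species T — a synapomorphy uniting that clade.
Most parsimonious ingroup topology: ((Species E,Species T),((Species V,Species L),Species F)).
The clade {Species F, Species L, Species V} is supported by C3: its derived state 'present' occurs in exactly those taxa and in no other taxon (including the outgroup).

C3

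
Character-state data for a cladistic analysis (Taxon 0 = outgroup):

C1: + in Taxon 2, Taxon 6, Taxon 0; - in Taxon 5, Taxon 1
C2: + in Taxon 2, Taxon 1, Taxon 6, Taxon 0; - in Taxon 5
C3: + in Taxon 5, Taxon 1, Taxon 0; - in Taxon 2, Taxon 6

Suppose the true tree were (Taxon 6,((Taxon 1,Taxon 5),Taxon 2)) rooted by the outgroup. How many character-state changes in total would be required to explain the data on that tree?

Map each character onto (Taxon 6,((Taxon 1,Taxon 5),Taxon 2)) (rooted by Taxon 0) and count the minimum state changes it requires (Fitch parsimony):
C1: 1; C2: 1; C3: 2.
Total tree length = 4.

4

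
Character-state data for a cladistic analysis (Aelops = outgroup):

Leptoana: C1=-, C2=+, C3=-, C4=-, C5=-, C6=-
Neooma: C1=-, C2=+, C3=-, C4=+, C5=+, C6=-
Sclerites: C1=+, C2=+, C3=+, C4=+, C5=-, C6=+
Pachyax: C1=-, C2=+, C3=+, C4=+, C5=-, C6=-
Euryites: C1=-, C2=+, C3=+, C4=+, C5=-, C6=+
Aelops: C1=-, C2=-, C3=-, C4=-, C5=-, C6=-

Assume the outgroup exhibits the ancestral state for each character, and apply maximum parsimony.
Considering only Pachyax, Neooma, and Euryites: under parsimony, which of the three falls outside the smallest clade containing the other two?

The outgroup has state '-' for every character, so '+' is the derived state throughout.
C1: derived state '+' in Sclerites only — an autapomorphy, so it tells us nothing about relationships among taxa.
All ingroup taxa share the derived state '+' for C2; it defines the ingroup but does not resolve relationships within it.
Only Euryites, Pachyax, and Sclerites show the derived state '+' for C3, supporting them as a clade.
Only Euryites, Neooma, Pachyax, and Sclerites show the derived state '+' for C4, supporting them as a clade.
C5 (derived state '+') is unique to Neooma (autapomorphy; uninformative for grouping).
C6 (derived state '+') is shared by Euryites and Sclerites — a synapomorphy uniting that clade.
Most parsimonious ingroup topology: ((Neooma,((Euryites,Sclerites),Pachyax)),Leptoana).
Pachyax and Euryites share a more recent common ancestor with each other than either does with Neooma, so Neooma is the least closely related of the three.

Neooma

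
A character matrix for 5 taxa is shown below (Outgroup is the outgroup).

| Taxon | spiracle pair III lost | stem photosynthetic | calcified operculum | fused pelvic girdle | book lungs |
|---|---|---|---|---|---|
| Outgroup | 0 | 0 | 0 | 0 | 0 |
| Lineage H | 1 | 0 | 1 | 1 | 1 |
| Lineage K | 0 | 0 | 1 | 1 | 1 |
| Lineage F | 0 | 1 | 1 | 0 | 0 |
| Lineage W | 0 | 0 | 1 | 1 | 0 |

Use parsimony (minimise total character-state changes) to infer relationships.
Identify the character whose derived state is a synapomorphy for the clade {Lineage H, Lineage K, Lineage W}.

The outgroup has state '0' for every character, so '1' is the derived state throughout.
spiracle pair III lost: derived state '1' in Lineage H only — an autapomorphy, so it tells us nothing about relationships among taxa.
stem photosynthetic: derived state '1' in Lineage F only — an autapomorphy, so it tells us nothing about relationships among taxa.
calcified operculum (derived state '1') is shared by all ingroup taxa — unites the whole ingroup.
fused pelvic girdle: derived state '1' in Lineage H, Lineage K, and Lineage W only — synapomorphy for {Lineage H, Lineage K, Lineage W}.
book lungs (derived state '1') is shared by Lineage H and Lineage K — a synapomorphy uniting that clade.
Most parsimonious ingroup topology: (((Lineage H,Lineage K),Lineage W),Lineage F).
The clade {Lineage H, Lineage K, Lineage W} is supported by fused pelvic girdle: its derived state '1' occurs in exactly those taxa and in no other taxon (including the outgroup).

fused pelvic girdle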